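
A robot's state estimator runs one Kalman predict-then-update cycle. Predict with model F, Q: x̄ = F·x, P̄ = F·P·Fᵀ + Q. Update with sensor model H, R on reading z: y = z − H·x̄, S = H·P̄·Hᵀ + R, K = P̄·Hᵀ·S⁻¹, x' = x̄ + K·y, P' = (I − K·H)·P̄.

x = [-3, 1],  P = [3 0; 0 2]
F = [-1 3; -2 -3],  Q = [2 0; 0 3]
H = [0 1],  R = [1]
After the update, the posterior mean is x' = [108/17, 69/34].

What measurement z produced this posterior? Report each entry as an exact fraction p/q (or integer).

z = [2]

x̄ = F·x = [6, 3]
P̄ = F·P·Fᵀ + Q = [23 -12; -12 33]
S = H·P̄·Hᵀ + R = [34]
K = P̄·Hᵀ·S⁻¹ = [-6/17; 33/34]
x' − x̄ = [6/17, -33/34] = K·y
y = (KᵀK)⁻¹·Kᵀ·(x' − x̄) = [-1]
z = y + H·x̄ = [-1] + [3] = [2]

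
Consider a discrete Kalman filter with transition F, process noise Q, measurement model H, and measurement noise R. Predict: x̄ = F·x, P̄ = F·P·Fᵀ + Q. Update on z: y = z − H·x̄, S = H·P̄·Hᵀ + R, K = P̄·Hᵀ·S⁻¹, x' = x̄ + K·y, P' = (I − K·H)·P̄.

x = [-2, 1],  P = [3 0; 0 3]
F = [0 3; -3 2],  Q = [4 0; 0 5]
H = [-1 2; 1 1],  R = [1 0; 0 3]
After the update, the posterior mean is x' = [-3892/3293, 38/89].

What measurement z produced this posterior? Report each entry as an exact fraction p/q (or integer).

z = [2, -1]

x̄ = F·x = [3, 8]
P̄ = F·P·Fᵀ + Q = [31 18; 18 44]
S = H·P̄·Hᵀ + R = [136 75; 75 114]
K = P̄·Hᵀ·S⁻¹ = [-1035/3293 6289/9879; 30/89 86/267]
x' − x̄ = [-13771/3293, -674/89] = K·y
y = (KᵀK)⁻¹·Kᵀ·(x' − x̄) = [-11, -12]
z = y + H·x̄ = [-11, -12] + [13, 11] = [2, -1]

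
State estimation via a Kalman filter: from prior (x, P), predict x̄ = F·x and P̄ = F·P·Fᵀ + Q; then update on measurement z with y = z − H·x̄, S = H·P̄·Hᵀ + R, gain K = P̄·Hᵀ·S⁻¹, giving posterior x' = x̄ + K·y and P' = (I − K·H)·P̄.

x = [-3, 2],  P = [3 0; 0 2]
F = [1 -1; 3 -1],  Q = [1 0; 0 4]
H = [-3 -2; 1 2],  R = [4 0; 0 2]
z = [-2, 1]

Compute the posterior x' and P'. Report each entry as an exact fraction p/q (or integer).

x' = [1/217, 781/1302]
P' = [158/217 -121/217; -121/217 979/1302]

x̄ = F·x = [-5, -11]
P̄ = F·P·Fᵀ + Q = [6 11; 11 33]
y = z − H·x̄ = [-39, 28]
S = H·P̄·Hᵀ + R = [322 -238; -238 184]
K = P̄·Hᵀ·S⁻¹ = [-58/217 -6/31; 55/1302 44/93]
x' = x̄ + K·y = [1/217, 781/1302]
P' = (I − K·H)·P̄ = [158/217 -121/217; -121/217 979/1302]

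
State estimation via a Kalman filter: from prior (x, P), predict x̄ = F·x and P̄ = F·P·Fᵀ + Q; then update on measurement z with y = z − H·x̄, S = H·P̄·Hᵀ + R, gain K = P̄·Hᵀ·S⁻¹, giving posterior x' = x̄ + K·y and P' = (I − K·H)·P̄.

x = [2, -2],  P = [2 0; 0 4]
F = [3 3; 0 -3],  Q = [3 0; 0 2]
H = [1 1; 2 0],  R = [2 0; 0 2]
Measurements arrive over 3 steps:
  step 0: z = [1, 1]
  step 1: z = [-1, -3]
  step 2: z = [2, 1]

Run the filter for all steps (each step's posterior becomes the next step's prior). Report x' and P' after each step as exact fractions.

step 0: x' = [879/1993, 2306/1993], P' = [984/1993 -942/1993; -942/1993 4426/1993]
step 1: x' = [-1139307/845395, 98714/169079], P' = [411294/845395 -79716/169079; -79716/169079 353396/169079]
step 2: x' = [155958780/333587251, 168832402/333587251], P' = [161983920/333587251 -156682698/333587251; -156682698/333587251 695444710/333587251]

step 0: x̄ = F·x = [0, 6]
step 0: P̄ = F·P·Fᵀ + Q = [57 -36; -36 38]
step 0: y = z − H·x̄ = [-5, 1]
step 0: S = H·P̄·Hᵀ + R = [25 42; 42 230]
step 0: K = P̄·Hᵀ·S⁻¹ = [21/1993 984/1993; 1742/1993 -942/1993]
step 0: x' = x̄ + K·y = [879/1993, 2306/1993]
step 0: P' = (I − K·H)·P̄ = [984/1993 -942/1993; -942/1993 4426/1993]
step 1: x̄ = F·x = [9555/1993, -6918/1993]
step 1: P̄ = F·P·Fᵀ + Q = [37713/1993 -31356/1993; -31356/1993 43820/1993]
step 1: y = z − H·x̄ = [-4630/1993, -25089/1993]
step 1: S = H·P̄·Hᵀ + R = [22807/1993 12714/1993; 12714/1993 154838/1993]
step 1: K = P̄·Hᵀ·S⁻¹ = [6357/845395 411294/845395; 136840/169079 -79716/169079]
step 1: x' = x̄ + K·y = [-1139307/845395, 98714/169079]
step 1: P' = (I − K·H)·P̄ = [411294/845395 -79716/169079; -79716/169079 353396/169079]
step 2: x̄ = F·x = [-1937211/845395, -296142/169079]
step 2: P̄ = F·P·Fᵀ + Q = [14966211/845395 -2463120/169079; -2463120/169079 3518722/169079]
step 2: y = z − H·x̄ = [5108711/845395, 4719817/845395]
step 2: S = H·P̄·Hᵀ + R = [9619411/845395 5301222/845395; 5301222/845395 61555634/845395]
step 2: K = P̄·Hᵀ·S⁻¹ = [2650611/333587251 161983920/333587251; 269381006/333587251 -156682698/333587251]
step 2: x' = x̄ + K·y = [155958780/333587251, 168832402/333587251]
step 2: P' = (I − K·H)·P̄ = [161983920/333587251 -156682698/333587251; -156682698/333587251 695444710/333587251]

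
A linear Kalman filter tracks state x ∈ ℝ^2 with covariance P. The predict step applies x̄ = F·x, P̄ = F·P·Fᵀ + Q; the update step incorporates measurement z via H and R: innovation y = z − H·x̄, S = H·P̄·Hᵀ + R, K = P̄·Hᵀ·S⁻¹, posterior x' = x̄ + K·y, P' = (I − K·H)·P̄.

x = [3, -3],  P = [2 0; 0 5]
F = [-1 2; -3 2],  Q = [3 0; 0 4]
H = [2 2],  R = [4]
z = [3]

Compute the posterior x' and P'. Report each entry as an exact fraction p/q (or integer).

x' = [147/80, -11/20]
P' = [133/40 -29/10; -29/10 52/15]

x̄ = F·x = [-9, -15]
P̄ = F·P·Fᵀ + Q = [25 26; 26 42]
y = z − H·x̄ = [51]
S = H·P̄·Hᵀ + R = [480]
K = P̄·Hᵀ·S⁻¹ = [17/80; 17/60]
x' = x̄ + K·y = [147/80, -11/20]
P' = (I − K·H)·P̄ = [133/40 -29/10; -29/10 52/15]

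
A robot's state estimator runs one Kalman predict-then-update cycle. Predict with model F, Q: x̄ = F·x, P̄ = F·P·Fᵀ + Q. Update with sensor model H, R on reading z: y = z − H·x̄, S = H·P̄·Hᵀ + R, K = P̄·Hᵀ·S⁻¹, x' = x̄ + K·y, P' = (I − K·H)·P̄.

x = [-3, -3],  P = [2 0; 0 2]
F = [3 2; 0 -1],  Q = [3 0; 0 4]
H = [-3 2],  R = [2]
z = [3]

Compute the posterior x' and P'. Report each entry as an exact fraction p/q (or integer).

x' = [-93/67, -147/335]
P' = [138/67 188/67; 188/67 1434/335]

x̄ = F·x = [-15, 3]
P̄ = F·P·Fᵀ + Q = [29 -4; -4 6]
y = z − H·x̄ = [-48]
S = H·P̄·Hᵀ + R = [335]
K = P̄·Hᵀ·S⁻¹ = [-19/67; 24/335]
x' = x̄ + K·y = [-93/67, -147/335]
P' = (I − K·H)·P̄ = [138/67 188/67; 188/67 1434/335]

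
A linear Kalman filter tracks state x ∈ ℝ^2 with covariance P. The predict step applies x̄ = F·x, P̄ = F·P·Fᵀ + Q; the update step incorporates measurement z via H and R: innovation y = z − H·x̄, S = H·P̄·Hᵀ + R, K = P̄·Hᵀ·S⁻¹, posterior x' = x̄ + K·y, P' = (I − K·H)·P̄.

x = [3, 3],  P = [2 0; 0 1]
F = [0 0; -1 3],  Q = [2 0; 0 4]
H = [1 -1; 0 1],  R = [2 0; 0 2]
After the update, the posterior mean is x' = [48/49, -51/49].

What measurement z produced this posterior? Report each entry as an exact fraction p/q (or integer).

x̄ = F·x = [0, 6]
P̄ = F·P·Fᵀ + Q = [2 0; 0 15]
S = H·P̄·Hᵀ + R = [19 -15; -15 17]
K = P̄·Hᵀ·S⁻¹ = [17/49 15/49; -15/49 30/49]
x' − x̄ = [48/49, -345/49] = K·y
y = (KᵀK)⁻¹·Kᵀ·(x' − x̄) = [9, -7]
z = y + H·x̄ = [9, -7] + [-6, 6] = [3, -1]

z = [3, -1]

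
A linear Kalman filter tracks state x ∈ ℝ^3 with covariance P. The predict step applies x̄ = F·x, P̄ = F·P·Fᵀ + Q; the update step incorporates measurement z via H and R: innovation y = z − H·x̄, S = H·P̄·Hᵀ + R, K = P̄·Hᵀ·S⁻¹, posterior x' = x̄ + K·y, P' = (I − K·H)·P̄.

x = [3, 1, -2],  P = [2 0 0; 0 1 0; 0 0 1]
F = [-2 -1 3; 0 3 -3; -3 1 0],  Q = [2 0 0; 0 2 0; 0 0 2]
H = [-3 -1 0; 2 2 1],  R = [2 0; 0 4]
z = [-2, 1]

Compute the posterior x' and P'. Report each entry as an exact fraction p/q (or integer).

x̄ = F·x = [-13, 9, -8]
P̄ = F·P·Fᵀ + Q = [20 -12 11; -12 20 3; 11 3 21]
y = z − H·x̄ = [-32, 17]
S = H·P̄·Hᵀ + R = [130 -100; -100 145]
K = P̄·Hᵀ·S⁻¹ = [-142/295 -43/295; 422/885 407/885; -32/885 277/885]
x' = x̄ + K·y = [-22/295, 92/59, -449/295]
P' = (I − K·H)·P̄ = [49/59 -451/295 48/59; -451/295 643/177 -2096/885; 48/59 -2096/885 772/177]

x' = [-22/295, 92/59, -449/295]
P' = [49/59 -451/295 48/59; -451/295 643/177 -2096/885; 48/59 -2096/885 772/177]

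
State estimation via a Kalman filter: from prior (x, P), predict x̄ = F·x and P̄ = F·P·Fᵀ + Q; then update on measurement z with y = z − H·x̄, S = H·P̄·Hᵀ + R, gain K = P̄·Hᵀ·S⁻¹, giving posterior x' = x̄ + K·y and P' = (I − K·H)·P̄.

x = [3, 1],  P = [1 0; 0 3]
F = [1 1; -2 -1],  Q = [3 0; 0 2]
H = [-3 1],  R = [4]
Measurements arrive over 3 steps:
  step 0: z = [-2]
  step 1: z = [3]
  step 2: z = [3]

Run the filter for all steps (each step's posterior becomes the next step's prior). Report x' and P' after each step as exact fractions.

step 0: x' = [-9/53, -167/53], P' = [33/53 47/53; 47/53 189/53]
step 1: x' = [-2899/3739, 3628/3739], P' = [4453/7478 6075/7478; 6075/7478 25437/7478]
step 2: x' = [-542539/1008091, 1306784/1008091], P' = [599703/1008091 815149/1008091; 815149/1008091 3406283/1008091]

step 0: x̄ = F·x = [4, -7]
step 0: P̄ = F·P·Fᵀ + Q = [7 -5; -5 9]
step 0: y = z − H·x̄ = [17]
step 0: S = H·P̄·Hᵀ + R = [106]
step 0: K = P̄·Hᵀ·S⁻¹ = [-13/53; 12/53]
step 0: x' = x̄ + K·y = [-9/53, -167/53]
step 0: P' = (I − K·H)·P̄ = [33/53 47/53; 47/53 189/53]
step 1: x̄ = F·x = [-176/53, 185/53]
step 1: P̄ = F·P·Fᵀ + Q = [475/53 -396/53; -396/53 615/53]
step 1: y = z − H·x̄ = [-554/53]
step 1: S = H·P̄·Hᵀ + R = [7478/53]
step 1: K = P̄·Hᵀ·S⁻¹ = [-1821/7478; 1803/7478]
step 1: x' = x̄ + K·y = [-2899/3739, 3628/3739]
step 1: P' = (I − K·H)·P̄ = [4453/7478 6075/7478; 6075/7478 25437/7478]
step 2: x̄ = F·x = [729/3739, 2170/3739]
step 2: P̄ = F·P·Fᵀ + Q = [32237/3739 -26284/3739; -26284/3739 82505/7478]
step 2: y = z − H·x̄ = [11234/3739]
step 2: S = H·P̄·Hᵀ + R = [1008091/7478]
step 2: K = P̄·Hᵀ·S⁻¹ = [-245990/1008091; 240209/1008091]
step 2: x' = x̄ + K·y = [-542539/1008091, 1306784/1008091]
step 2: P' = (I − K·H)·P̄ = [599703/1008091 815149/1008091; 815149/1008091 3406283/1008091]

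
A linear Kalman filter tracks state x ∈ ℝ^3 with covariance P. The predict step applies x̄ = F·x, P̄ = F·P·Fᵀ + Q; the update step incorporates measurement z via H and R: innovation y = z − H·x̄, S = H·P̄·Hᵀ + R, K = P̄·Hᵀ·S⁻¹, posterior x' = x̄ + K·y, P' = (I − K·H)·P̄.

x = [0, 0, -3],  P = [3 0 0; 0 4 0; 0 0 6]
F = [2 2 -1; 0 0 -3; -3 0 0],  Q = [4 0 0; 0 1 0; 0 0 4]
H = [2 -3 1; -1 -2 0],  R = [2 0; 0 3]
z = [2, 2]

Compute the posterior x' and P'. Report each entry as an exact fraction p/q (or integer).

x̄ = F·x = [3, 9, 0]
P̄ = F·P·Fᵀ + Q = [38 18 -18; 18 55 0; -18 0 31]
y = z − H·x̄ = [23, 23]
S = H·P̄·Hᵀ + R = [392 254; 254 333]
K = P̄·Hᵀ·S⁻¹ = [5032/16505 -7506/16505; -2089/13204 -1741/6602; -6237/66020 4163/33010]
x' = x̄ + K·y = [-7387/16505, -9297/13204, 48047/66020]
P' = (I − K·H)·P̄ = [51618/16505 -2910/3301 -136822/16505; -2910/3301 11043/13204 52231/13204; -136822/16505 52231/13204 1865567/66020]

x' = [-7387/16505, -9297/13204, 48047/66020]
P' = [51618/16505 -2910/3301 -136822/16505; -2910/3301 11043/13204 52231/13204; -136822/16505 52231/13204 1865567/66020]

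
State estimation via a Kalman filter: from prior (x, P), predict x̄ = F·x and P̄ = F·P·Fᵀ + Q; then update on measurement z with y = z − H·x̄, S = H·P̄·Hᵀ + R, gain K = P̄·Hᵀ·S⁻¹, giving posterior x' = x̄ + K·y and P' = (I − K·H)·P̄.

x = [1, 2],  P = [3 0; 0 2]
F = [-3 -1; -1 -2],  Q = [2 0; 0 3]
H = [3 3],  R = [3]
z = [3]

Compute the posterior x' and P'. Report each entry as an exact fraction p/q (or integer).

x' = [191/107, -179/214]
P' = [413/107 -391/107; -391/107 809/214]

x̄ = F·x = [-5, -5]
P̄ = F·P·Fᵀ + Q = [31 13; 13 14]
y = z − H·x̄ = [33]
S = H·P̄·Hᵀ + R = [642]
K = P̄·Hᵀ·S⁻¹ = [22/107; 27/214]
x' = x̄ + K·y = [191/107, -179/214]
P' = (I − K·H)·P̄ = [413/107 -391/107; -391/107 809/214]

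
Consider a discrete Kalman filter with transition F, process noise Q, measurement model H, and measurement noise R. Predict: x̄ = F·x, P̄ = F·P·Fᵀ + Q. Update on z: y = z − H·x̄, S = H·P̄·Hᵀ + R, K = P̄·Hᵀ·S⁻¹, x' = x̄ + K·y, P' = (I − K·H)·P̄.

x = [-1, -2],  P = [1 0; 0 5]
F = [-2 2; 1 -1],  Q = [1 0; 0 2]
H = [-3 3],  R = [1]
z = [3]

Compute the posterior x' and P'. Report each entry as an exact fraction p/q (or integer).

x̄ = F·x = [-2, 1]
P̄ = F·P·Fᵀ + Q = [25 -12; -12 8]
y = z − H·x̄ = [-6]
S = H·P̄·Hᵀ + R = [514]
K = P̄·Hᵀ·S⁻¹ = [-111/514; 30/257]
x' = x̄ + K·y = [-181/257, 77/257]
P' = (I − K·H)·P̄ = [529/514 246/257; 246/257 256/257]

x' = [-181/257, 77/257]
P' = [529/514 246/257; 246/257 256/257]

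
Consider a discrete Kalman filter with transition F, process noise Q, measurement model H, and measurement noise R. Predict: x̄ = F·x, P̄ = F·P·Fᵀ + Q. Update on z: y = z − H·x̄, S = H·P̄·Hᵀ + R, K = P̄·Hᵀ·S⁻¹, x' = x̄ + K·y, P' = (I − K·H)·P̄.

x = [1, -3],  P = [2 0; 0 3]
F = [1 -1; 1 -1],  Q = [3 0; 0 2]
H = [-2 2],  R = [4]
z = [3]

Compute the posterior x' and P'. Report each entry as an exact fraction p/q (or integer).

x' = [13/4, 9/2]
P' = [13/2 6; 6 19/3]

x̄ = F·x = [4, 4]
P̄ = F·P·Fᵀ + Q = [8 5; 5 7]
y = z − H·x̄ = [3]
S = H·P̄·Hᵀ + R = [24]
K = P̄·Hᵀ·S⁻¹ = [-1/4; 1/6]
x' = x̄ + K·y = [13/4, 9/2]
P' = (I − K·H)·P̄ = [13/2 6; 6 19/3]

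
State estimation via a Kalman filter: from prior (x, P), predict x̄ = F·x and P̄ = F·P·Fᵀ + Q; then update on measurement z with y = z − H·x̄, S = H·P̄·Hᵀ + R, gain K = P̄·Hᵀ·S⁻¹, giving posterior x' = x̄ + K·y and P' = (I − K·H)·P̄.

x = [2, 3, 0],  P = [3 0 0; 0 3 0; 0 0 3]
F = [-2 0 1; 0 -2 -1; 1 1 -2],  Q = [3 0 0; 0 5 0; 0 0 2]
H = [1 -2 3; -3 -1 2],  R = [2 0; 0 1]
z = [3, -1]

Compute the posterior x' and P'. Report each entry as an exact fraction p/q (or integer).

x' = [5728/10991, -36347/10991, -14789/10991]
P' = [10674/54955 40386/54955 29004/54955; 40386/54955 518769/54955 322516/54955; 29004/54955 322516/54955 208924/54955]

x̄ = F·x = [-4, -6, 5]
P̄ = F·P·Fᵀ + Q = [18 -3 -12; -3 20 0; -12 0 20]
y = z − H·x̄ = [-20, -29]
S = H·P̄·Hᵀ + R = [220 175; 175 389]
K = P̄·Hᵀ·S⁻¹ = [8457/54955 -2880/10991; -14802/54955 1021/10991; 5372/54955 1664/10991]
x' = x̄ + K·y = [5728/10991, -36347/10991, -14789/10991]
P' = (I − K·H)·P̄ = [10674/54955 40386/54955 29004/54955; 40386/54955 518769/54955 322516/54955; 29004/54955 322516/54955 208924/54955]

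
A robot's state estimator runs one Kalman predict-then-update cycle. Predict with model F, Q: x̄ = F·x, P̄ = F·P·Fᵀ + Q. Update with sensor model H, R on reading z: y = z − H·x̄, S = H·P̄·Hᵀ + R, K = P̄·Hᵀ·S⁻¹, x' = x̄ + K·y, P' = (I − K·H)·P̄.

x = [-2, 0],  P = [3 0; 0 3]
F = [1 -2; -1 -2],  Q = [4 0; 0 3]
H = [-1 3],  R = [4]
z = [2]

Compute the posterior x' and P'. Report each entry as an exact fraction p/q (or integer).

x̄ = F·x = [-2, 2]
P̄ = F·P·Fᵀ + Q = [19 9; 9 18]
y = z − H·x̄ = [-6]
S = H·P̄·Hᵀ + R = [131]
K = P̄·Hᵀ·S⁻¹ = [8/131; 45/131]
x' = x̄ + K·y = [-310/131, -8/131]
P' = (I − K·H)·P̄ = [2425/131 819/131; 819/131 333/131]

x' = [-310/131, -8/131]
P' = [2425/131 819/131; 819/131 333/131]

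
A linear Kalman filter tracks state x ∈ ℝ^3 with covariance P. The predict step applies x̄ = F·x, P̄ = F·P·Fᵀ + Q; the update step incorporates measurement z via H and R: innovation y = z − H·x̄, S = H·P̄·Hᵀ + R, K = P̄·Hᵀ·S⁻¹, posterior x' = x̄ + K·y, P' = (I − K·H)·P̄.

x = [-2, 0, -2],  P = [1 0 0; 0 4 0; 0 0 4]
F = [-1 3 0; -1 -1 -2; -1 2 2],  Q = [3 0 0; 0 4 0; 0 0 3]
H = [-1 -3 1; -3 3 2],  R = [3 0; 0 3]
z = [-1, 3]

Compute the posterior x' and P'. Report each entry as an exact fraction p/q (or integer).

x' = [135245/91379, 69691/91379, 232962/91379]
P' = [656670/91379 69096/91379 835179/91379; 69096/91379 24045/91379 77667/91379; 835179/91379 77667/91379 1119660/91379]

x̄ = F·x = [2, 6, -2]
P̄ = F·P·Fᵀ + Q = [40 -11 25; -11 25 -23; 25 -23 36]
y = z − H·x̄ = [21, -5]
S = H·P̄·Hᵀ + R = [326 -155; -155 354]
K = P̄·Hᵀ·S⁻¹ = [-9593/91379 -30788/91379; -21188/91379 6727/91379; 17160/91379 -11072/91379]
x' = x̄ + K·y = [135245/91379, 69691/91379, 232962/91379]
P' = (I − K·H)·P̄ = [656670/91379 69096/91379 835179/91379; 69096/91379 24045/91379 77667/91379; 835179/91379 77667/91379 1119660/91379]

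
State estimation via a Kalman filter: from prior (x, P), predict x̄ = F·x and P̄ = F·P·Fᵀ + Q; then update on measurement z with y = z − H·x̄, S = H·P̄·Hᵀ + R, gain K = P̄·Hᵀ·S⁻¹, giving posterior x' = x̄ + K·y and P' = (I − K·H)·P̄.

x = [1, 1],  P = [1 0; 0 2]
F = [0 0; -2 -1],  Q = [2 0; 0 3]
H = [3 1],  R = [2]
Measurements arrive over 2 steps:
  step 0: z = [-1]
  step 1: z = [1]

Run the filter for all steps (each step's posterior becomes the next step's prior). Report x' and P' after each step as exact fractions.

step 0: x̄ = F·x = [0, -3]
step 0: P̄ = F·P·Fᵀ + Q = [2 0; 0 9]
step 0: y = z − H·x̄ = [2]
step 0: S = H·P̄·Hᵀ + R = [29]
step 0: K = P̄·Hᵀ·S⁻¹ = [6/29; 9/29]
step 0: x' = x̄ + K·y = [12/29, -69/29]
step 0: P' = (I − K·H)·P̄ = [22/29 -54/29; -54/29 180/29]
step 1: x̄ = F·x = [0, 45/29]
step 1: P̄ = F·P·Fᵀ + Q = [2 0; 0 139/29]
step 1: y = z − H·x̄ = [-16/29]
step 1: S = H·P̄·Hᵀ + R = [719/29]
step 1: K = P̄·Hᵀ·S⁻¹ = [174/719; 139/719]
step 1: x' = x̄ + K·y = [-96/719, 1039/719]
step 1: P' = (I − K·H)·P̄ = [394/719 -834/719; -834/719 2780/719]

step 0: x' = [12/29, -69/29], P' = [22/29 -54/29; -54/29 180/29]
step 1: x' = [-96/719, 1039/719], P' = [394/719 -834/719; -834/719 2780/719]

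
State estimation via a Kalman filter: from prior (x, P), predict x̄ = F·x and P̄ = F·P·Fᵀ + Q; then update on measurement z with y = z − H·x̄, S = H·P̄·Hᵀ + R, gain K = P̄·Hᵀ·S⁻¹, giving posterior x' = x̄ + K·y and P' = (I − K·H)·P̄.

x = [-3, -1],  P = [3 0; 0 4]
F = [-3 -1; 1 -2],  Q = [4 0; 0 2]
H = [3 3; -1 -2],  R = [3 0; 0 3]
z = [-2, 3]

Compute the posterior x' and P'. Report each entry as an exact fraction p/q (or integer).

x̄ = F·x = [10, -1]
P̄ = F·P·Fᵀ + Q = [35 -1; -1 21]
y = z − H·x̄ = [-29, 11]
S = H·P̄·Hᵀ + R = [489 -222; -222 118]
K = P̄·Hᵀ·S⁻¹ = [785/1403 2169/2806; -337/1403 -2243/2806]
x' = x̄ + K·y = [6389/2806, -7933/2806]
P' = (I − K·H)·P̄ = [9647/2806 -8077/2806; -8077/2806 7403/2806]

x' = [6389/2806, -7933/2806]
P' = [9647/2806 -8077/2806; -8077/2806 7403/2806]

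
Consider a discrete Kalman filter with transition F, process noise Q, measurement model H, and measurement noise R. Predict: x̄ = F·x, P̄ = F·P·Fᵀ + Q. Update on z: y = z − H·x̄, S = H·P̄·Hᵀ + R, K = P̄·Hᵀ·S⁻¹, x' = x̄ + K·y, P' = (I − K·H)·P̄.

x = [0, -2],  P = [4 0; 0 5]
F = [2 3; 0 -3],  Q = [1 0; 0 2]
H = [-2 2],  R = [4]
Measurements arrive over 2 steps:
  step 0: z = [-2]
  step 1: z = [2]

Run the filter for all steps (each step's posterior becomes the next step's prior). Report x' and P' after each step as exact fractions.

step 0: x̄ = F·x = [-6, 6]
step 0: P̄ = F·P·Fᵀ + Q = [62 -45; -45 47]
step 0: y = z − H·x̄ = [-26]
step 0: S = H·P̄·Hᵀ + R = [800]
step 0: K = P̄·Hᵀ·S⁻¹ = [-107/400; 23/100]
step 0: x' = x̄ + K·y = [191/200, 1/50]
step 0: P' = (I − K·H)·P̄ = [951/200 211/50; 211/50 117/25]
step 1: x̄ = F·x = [197/100, -3/50]
step 1: P̄ = F·P·Fᵀ + Q = [5639/50 -1686/25; -1686/25 1103/25]
step 1: y = z − H·x̄ = [303/50]
step 1: S = H·P̄·Hᵀ + R = [29278/25]
step 1: K = P̄·Hᵀ·S⁻¹ = [-9011/29278; 2789/14639]
step 1: x' = x̄ + K·y = [3071/29278, 16023/14639]
step 1: P' = (I − K·H)·P̄ = [27024/14639 18013/14639; 18013/14639 23591/14639]

step 0: x' = [191/200, 1/50], P' = [951/200 211/50; 211/50 117/25]
step 1: x' = [3071/29278, 16023/14639], P' = [27024/14639 18013/14639; 18013/14639 23591/14639]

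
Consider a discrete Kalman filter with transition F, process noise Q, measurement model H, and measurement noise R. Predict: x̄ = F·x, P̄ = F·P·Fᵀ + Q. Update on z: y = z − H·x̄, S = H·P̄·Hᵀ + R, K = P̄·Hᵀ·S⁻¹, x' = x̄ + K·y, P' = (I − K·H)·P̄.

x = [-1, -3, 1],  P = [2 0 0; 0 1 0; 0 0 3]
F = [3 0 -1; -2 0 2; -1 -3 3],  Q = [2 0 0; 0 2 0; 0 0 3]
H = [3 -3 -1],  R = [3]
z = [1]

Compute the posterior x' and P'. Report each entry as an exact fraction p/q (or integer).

x' = [1264/995, -1416/995, 7159/995]
P' = [3841/995 1686/995 6051/995; 1686/995 1726/995 306/995; 6051/995 306/995 17691/995]

x̄ = F·x = [-4, 4, 13]
P̄ = F·P·Fᵀ + Q = [23 -18 -15; -18 22 22; -15 22 41]
y = z − H·x̄ = [38]
S = H·P̄·Hᵀ + R = [995]
K = P̄·Hᵀ·S⁻¹ = [138/995; -142/995; -152/995]
x' = x̄ + K·y = [1264/995, -1416/995, 7159/995]
P' = (I − K·H)·P̄ = [3841/995 1686/995 6051/995; 1686/995 1726/995 306/995; 6051/995 306/995 17691/995]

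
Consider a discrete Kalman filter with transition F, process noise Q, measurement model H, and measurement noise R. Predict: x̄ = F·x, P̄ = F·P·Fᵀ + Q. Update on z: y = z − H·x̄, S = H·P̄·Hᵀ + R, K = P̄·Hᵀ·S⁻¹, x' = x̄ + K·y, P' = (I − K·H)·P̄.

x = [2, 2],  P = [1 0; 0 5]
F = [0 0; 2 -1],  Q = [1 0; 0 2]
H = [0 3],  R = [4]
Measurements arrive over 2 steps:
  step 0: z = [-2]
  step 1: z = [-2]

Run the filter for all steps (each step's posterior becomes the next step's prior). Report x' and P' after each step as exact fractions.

step 0: x̄ = F·x = [0, 2]
step 0: P̄ = F·P·Fᵀ + Q = [1 0; 0 11]
step 0: y = z − H·x̄ = [-8]
step 0: S = H·P̄·Hᵀ + R = [103]
step 0: K = P̄·Hᵀ·S⁻¹ = [0; 33/103]
step 0: x' = x̄ + K·y = [0, -58/103]
step 0: P' = (I − K·H)·P̄ = [1 0; 0 44/103]
step 1: x̄ = F·x = [0, 58/103]
step 1: P̄ = F·P·Fᵀ + Q = [1 0; 0 662/103]
step 1: y = z − H·x̄ = [-380/103]
step 1: S = H·P̄·Hᵀ + R = [6370/103]
step 1: K = P̄·Hᵀ·S⁻¹ = [0; 993/3185]
step 1: x' = x̄ + K·y = [0, -374/637]
step 1: P' = (I − K·H)·P̄ = [1 0; 0 1324/3185]

step 0: x' = [0, -58/103], P' = [1 0; 0 44/103]
step 1: x' = [0, -374/637], P' = [1 0; 0 1324/3185]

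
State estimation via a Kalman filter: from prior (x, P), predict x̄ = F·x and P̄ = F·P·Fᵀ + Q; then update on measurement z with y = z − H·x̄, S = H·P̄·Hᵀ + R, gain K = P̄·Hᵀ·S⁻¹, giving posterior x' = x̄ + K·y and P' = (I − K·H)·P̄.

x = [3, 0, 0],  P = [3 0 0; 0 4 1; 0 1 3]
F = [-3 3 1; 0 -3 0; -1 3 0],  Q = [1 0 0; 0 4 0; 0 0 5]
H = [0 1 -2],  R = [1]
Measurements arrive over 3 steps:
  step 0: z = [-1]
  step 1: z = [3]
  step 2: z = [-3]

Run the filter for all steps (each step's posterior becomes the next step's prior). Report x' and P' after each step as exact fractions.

step 0: x' = [-2304/361, -784/361, -215/361], P' = [8128/361 1041/361 588/361; 1041/361 1896/361 892/361; 588/361 892/361 508/361]
step 1: x' = [2171300/157637, 851634/157637, 188679/157637], P' = [17844286/157637 4782603/157637 2427531/157637; 4782603/157637 2120536/157637 1037073/157637; 2427531/157637 1037073/157637 546258/157637]
step 2: x' = [-663317413/24969259, -686486872/74907777, -229457173/74907777], P' = [13360855141/24969259 3979444576/24969259 1991551102/24969259; 3979444576/24969259 3963622120/74907777 1967216359/74907777; 1991551102/24969259 1967216359/74907777 994998364/74907777]

step 0: x̄ = F·x = [-9, 0, -3]
step 0: P̄ = F·P·Fᵀ + Q = [73 -39 48; -39 40 -36; 48 -36 44]
step 0: y = z − H·x̄ = [-7]
step 0: S = H·P̄·Hᵀ + R = [361]
step 0: K = P̄·Hᵀ·S⁻¹ = [-135/361; 112/361; -124/361]
step 0: x' = x̄ + K·y = [-2304/361, -784/361, -215/361]
step 0: P' = (I − K·H)·P̄ = [8128/361 1041/361 588/361; 1041/361 1896/361 892/361; 588/361 892/361 508/361]
step 1: x̄ = F·x = [4345/361, 2352/361, -48/361]
step 1: P̄ = F·P·Fᵀ + Q = [74171/361 -10371/361 31044/361; -10371/361 18508/361 -13941/361; 31044/361 -13941/361 20751/361]
step 1: y = z − H·x̄ = [-1365/361]
step 1: S = H·P̄·Hᵀ + R = [157637/361]
step 1: K = P̄·Hᵀ·S⁻¹ = [-72459/157637; 46390/157637; -55443/157637]
step 1: x' = x̄ + K·y = [2171300/157637, 851634/157637, 188679/157637]
step 1: P' = (I − K·H)·P̄ = [17844286/157637 4782603/157637 2427531/157637; 4782603/157637 2120536/157637 1037073/157637; 2427531/157637 1037073/157637 546258/157637]
step 2: x̄ = F·x = [-3770319/157637, -2554902/157637, 383602/157637]
step 2: P̄ = F·P·Fᵀ + Q = [85957691/157637 20847384/157637 15910134/157637; 20847384/157637 19715372/157637 -4737015/157637; 15910134/157637 -4737015/157637 9021677/157637]
step 2: y = z − H·x̄ = [2849195/157637]
step 2: S = H·P̄·Hᵀ + R = [74907777/157637]
step 2: K = P̄·Hᵀ·S⁻¹ = [-3657628/24969259; 29189402/74907777; -22780369/74907777]
step 2: x' = x̄ + K·y = [-663317413/24969259, -686486872/74907777, -229457173/74907777]
step 2: P' = (I − K·H)·P̄ = [13360855141/24969259 3979444576/24969259 1991551102/24969259; 3979444576/24969259 3963622120/74907777 1967216359/74907777; 1991551102/24969259 1967216359/74907777 994998364/74907777]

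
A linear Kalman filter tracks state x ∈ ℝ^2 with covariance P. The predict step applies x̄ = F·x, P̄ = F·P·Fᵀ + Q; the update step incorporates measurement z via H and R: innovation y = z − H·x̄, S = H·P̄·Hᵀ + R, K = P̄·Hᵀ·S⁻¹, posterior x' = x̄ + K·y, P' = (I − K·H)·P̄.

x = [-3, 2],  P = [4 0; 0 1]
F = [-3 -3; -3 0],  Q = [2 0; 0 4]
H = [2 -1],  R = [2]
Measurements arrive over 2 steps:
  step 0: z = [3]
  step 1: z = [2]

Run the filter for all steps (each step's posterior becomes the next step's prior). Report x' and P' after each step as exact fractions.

step 0: x̄ = F·x = [3, 9]
step 0: P̄ = F·P·Fᵀ + Q = [47 36; 36 40]
step 0: y = z − H·x̄ = [6]
step 0: S = H·P̄·Hᵀ + R = [86]
step 0: K = P̄·Hᵀ·S⁻¹ = [29/43; 16/43]
step 0: x' = x̄ + K·y = [303/43, 483/43]
step 0: P' = (I − K·H)·P̄ = [339/43 620/43; 620/43 1208/43]
step 1: x̄ = F·x = [-2358/43, -909/43]
step 1: P̄ = F·P·Fᵀ + Q = [25169/43 8631/43; 8631/43 3223/43]
step 1: y = z − H·x̄ = [3893/43]
step 1: S = H·P̄·Hᵀ + R = [69461/43]
step 1: K = P̄·Hᵀ·S⁻¹ = [41707/69461; 14039/69461]
step 1: x' = x̄ + K·y = [-33109/69461, -197354/69461]
step 1: P' = (I − K·H)·P̄ = [204420/69461 325426/69461; 325426/69461 622774/69461]

step 0: x' = [303/43, 483/43], P' = [339/43 620/43; 620/43 1208/43]
step 1: x' = [-33109/69461, -197354/69461], P' = [204420/69461 325426/69461; 325426/69461 622774/69461]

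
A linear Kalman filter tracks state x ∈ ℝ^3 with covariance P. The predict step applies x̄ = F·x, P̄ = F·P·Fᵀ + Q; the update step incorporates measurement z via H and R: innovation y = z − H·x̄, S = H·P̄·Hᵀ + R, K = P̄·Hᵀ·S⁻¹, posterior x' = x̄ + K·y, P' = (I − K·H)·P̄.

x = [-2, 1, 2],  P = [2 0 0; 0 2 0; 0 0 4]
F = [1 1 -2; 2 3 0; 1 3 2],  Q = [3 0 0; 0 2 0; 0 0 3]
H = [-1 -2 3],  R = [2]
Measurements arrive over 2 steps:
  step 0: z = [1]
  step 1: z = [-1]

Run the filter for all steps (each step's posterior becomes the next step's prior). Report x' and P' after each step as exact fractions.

step 0: x' = [-51/104, -1, -47/104], P' = [2687/312 10 977/104; 10 28 22; 977/104 22 1869/104]
step 1: x' = [-12916/18497, -41724/18497, -38314/18497], P' = [563366/129479 108543/18497 691669/129479; 108543/18497 638462/18497 467675/18497; 691669/129479 467675/18497 2468206/129479]

step 0: x̄ = F·x = [-5, -1, 5]
step 0: P̄ = F·P·Fᵀ + Q = [23 10 -8; 10 28 22; -8 22 39]
step 0: y = z − H·x̄ = [-21]
step 0: S = H·P̄·Hᵀ + R = [312]
step 0: K = P̄·Hᵀ·S⁻¹ = [-67/312; 0; 27/104]
step 0: x' = x̄ + K·y = [-51/104, -1, -47/104]
step 0: P' = (I − K·H)·P̄ = [2687/312 10 977/104; 10 28 22; 977/104 22 1869/104]
step 1: x̄ = F·x = [-61/104, -207/52, -457/104]
step 1: P̄ = F·P·Fᵀ + Q = [1847/312 -2863/156 -8509/312; -2863/156 31859/78 82493/156; -8509/312 82493/156 217487/312]
step 1: y = z − H·x̄ = [189/52]
step 1: S = H·P̄·Hᵀ + R = [129479/78]
step 1: K = P̄·Hᵀ·S⁻¹ = [-7961/258958; 8779/18497; 165499/258958]
step 1: x' = x̄ + K·y = [-12916/18497, -41724/18497, -38314/18497]
step 1: P' = (I − K·H)·P̄ = [563366/129479 108543/18497 691669/129479; 108543/18497 638462/18497 467675/18497; 691669/129479 467675/18497 2468206/129479]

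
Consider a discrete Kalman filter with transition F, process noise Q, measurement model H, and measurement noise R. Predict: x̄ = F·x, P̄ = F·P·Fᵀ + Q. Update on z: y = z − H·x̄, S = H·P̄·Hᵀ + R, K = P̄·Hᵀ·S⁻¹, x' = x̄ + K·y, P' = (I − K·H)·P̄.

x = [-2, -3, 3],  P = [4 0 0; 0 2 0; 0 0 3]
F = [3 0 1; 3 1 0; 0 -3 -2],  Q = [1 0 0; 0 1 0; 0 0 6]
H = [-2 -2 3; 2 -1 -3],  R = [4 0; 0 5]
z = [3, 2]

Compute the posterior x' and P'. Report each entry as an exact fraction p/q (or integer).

x̄ = F·x = [-3, -9, 3]
P̄ = F·P·Fᵀ + Q = [40 36 -6; 36 39 -6; -6 -6 36]
y = z − H·x̄ = [-30, 8]
S = H·P̄·Hᵀ + R = [1076 -568; -568 420]
K = P̄·Hᵀ·S⁻¹ = [-4523/16162 -3731/16162; -5199/16162 -10137/32324; -582/8081 -5961/16162]
x' = x̄ + K·y = [28678/8081, -15018/8081, 17859/8081]
P' = (I − K·H)·P̄ = [54446/8081 12249/16162 37365/8081; 12249/16162 30759/32324 11487/16162; 37365/8081 11487/16162 27963/8081]

x' = [28678/8081, -15018/8081, 17859/8081]
P' = [54446/8081 12249/16162 37365/8081; 12249/16162 30759/32324 11487/16162; 37365/8081 11487/16162 27963/8081]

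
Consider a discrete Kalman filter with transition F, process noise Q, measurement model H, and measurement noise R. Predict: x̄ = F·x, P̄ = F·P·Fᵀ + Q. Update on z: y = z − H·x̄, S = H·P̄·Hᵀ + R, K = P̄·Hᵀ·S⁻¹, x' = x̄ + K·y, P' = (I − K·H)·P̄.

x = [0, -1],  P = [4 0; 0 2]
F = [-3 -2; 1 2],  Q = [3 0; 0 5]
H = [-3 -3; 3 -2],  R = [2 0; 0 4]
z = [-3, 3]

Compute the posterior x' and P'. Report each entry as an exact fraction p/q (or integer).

x' = [92881/92109, -3460/92109]
P' = [17932/92109 -9736/92109; -9736/92109 21682/92109]

x̄ = F·x = [2, -2]
P̄ = F·P·Fᵀ + Q = [47 -20; -20 17]
y = z − H·x̄ = [-3, -7]
S = H·P̄·Hᵀ + R = [218 -261; -261 735]
K = P̄·Hᵀ·S⁻¹ = [-4098/30703 18317/92109; -5973/30703 -18143/92109]
x' = x̄ + K·y = [92881/92109, -3460/92109]
P' = (I − K·H)·P̄ = [17932/92109 -9736/92109; -9736/92109 21682/92109]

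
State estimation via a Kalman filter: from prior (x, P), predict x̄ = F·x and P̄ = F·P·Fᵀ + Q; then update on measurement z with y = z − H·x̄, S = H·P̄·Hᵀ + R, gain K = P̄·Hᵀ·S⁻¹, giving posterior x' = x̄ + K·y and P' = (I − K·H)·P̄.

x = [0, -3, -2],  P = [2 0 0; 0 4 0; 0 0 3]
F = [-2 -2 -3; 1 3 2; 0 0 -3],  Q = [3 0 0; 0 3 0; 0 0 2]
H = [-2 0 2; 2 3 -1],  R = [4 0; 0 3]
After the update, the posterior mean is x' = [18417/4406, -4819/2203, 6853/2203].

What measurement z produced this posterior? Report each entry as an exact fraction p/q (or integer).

z = [-2, -1]

x̄ = F·x = [12, -13, 6]
P̄ = F·P·Fᵀ + Q = [54 -46 27; -46 53 -18; 27 -18 29]
S = H·P̄·Hᵀ + R = [120 56; 56 173]
K = P̄·Hᵀ·S⁻¹ = [-3075/8812 -477/2203; 616/2203 883/2203; 579/4406 -463/2203]
x' − x̄ = [-34455/4406, 23820/2203, -6365/2203] = K·y
y = (KᵀK)⁻¹·Kᵀ·(x' − x̄) = [10, 20]
z = y + H·x̄ = [10, 20] + [-12, -21] = [-2, -1]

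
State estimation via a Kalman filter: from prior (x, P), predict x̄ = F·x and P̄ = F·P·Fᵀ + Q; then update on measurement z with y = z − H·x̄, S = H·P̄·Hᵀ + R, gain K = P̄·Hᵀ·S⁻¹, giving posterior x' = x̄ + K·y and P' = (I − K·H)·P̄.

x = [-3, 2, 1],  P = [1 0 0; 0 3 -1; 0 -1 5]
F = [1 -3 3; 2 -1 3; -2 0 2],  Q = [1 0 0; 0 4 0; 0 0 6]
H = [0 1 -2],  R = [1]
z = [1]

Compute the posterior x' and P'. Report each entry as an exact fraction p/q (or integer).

x' = [-6, -223/71, -136/71]
P' = [92 68 34; 68 4366/71 2180/71; 34 2180/71 1106/71]

x̄ = F·x = [-6, -5, 8]
P̄ = F·P·Fᵀ + Q = [92 68 34; 68 62 28; 34 28 30]
y = z − H·x̄ = [22]
S = H·P̄·Hᵀ + R = [71]
K = P̄·Hᵀ·S⁻¹ = [0; 6/71; -32/71]
x' = x̄ + K·y = [-6, -223/71, -136/71]
P' = (I − K·H)·P̄ = [92 68 34; 68 4366/71 2180/71; 34 2180/71 1106/71]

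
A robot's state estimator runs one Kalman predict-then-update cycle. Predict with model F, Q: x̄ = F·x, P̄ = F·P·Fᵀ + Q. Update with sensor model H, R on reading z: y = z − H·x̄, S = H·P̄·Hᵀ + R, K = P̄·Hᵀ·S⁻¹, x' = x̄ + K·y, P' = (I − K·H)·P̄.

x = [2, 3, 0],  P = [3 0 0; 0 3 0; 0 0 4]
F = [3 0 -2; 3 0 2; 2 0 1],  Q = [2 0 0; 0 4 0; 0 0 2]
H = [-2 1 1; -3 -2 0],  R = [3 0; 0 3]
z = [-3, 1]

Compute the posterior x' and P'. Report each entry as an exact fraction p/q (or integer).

x̄ = F·x = [6, 6, 4]
P̄ = F·P·Fᵀ + Q = [45 11 10; 11 47 26; 10 26 18]
y = z − H·x̄ = [-1, 31]
S = H·P̄·Hᵀ + R = [216 105; 105 728]
K = P̄·Hᵀ·S⁻¹ = [-1607/6963 -2963/16247; 801/2321 -3643/16247; 414/2321 -2248/16247]
x' = x̄ + K·y = [28136/48741, -21058/16247, -7598/16247]
P' = (I − K·H)·P̄ = [7197/16247 -6351/16247 9496/16247; -6351/16247 14991/16247 -10872/16247; 9496/16247 -10872/16247 38558/16247]

x' = [28136/48741, -21058/16247, -7598/16247]
P' = [7197/16247 -6351/16247 9496/16247; -6351/16247 14991/16247 -10872/16247; 9496/16247 -10872/16247 38558/16247]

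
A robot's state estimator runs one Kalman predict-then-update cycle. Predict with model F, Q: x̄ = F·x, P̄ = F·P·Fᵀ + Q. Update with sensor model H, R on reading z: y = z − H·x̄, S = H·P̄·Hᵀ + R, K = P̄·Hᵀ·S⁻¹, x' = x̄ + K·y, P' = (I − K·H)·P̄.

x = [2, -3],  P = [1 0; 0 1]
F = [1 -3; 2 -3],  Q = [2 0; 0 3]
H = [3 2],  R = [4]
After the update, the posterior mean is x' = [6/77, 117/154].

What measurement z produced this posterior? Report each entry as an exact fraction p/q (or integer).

z = [1]

x̄ = F·x = [11, 13]
P̄ = F·P·Fᵀ + Q = [12 11; 11 16]
S = H·P̄·Hᵀ + R = [308]
K = P̄·Hᵀ·S⁻¹ = [29/154; 65/308]
x' − x̄ = [-841/77, -1885/154] = K·y
y = (KᵀK)⁻¹·Kᵀ·(x' − x̄) = [-58]
z = y + H·x̄ = [-58] + [59] = [1]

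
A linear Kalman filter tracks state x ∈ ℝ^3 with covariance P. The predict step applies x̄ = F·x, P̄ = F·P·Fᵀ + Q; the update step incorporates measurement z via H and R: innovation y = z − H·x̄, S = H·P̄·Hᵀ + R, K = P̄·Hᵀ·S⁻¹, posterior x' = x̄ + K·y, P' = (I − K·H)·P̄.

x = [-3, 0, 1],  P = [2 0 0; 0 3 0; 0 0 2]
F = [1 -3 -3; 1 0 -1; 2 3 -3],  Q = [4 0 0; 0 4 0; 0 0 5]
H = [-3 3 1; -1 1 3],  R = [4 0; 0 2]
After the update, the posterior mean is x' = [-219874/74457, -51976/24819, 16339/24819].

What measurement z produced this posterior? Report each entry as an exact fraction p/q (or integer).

z = [3, 3]

x̄ = F·x = [-6, -4, -9]
P̄ = F·P·Fᵀ + Q = [51 8 -5; 8 8 10; -5 10 58]
S = H·P̄·Hᵀ + R = [539 453; 453 657]
K = P̄·Hᵀ·S⁻¹ = [-10294/24819 14720/74457; -390/8273 1940/24819; -997/8273 9202/24819]
x' − x̄ = [226868/74457, 47300/24819, 239710/24819] = K·y
y = (KᵀK)⁻¹·Kᵀ·(x' − x̄) = [6, 28]
z = y + H·x̄ = [6, 28] + [-3, -25] = [3, 3]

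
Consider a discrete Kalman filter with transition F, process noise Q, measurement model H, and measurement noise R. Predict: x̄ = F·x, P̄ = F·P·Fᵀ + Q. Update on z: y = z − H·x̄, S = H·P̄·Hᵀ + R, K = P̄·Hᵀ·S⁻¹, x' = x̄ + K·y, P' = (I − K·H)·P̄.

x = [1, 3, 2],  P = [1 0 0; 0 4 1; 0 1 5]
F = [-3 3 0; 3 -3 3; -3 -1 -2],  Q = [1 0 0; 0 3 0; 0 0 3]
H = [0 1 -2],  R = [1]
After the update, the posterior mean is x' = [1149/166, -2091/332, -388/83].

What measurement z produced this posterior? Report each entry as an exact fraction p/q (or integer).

z = [3]

x̄ = F·x = [6, 0, -10]
P̄ = F·P·Fᵀ + Q = [46 -36 -9; -36 75 -24; -9 -24 40]
S = H·P̄·Hᵀ + R = [332]
K = P̄·Hᵀ·S⁻¹ = [-9/166; 123/332; -26/83]
x' − x̄ = [153/166, -2091/332, 442/83] = K·y
y = (KᵀK)⁻¹·Kᵀ·(x' − x̄) = [-17]
z = y + H·x̄ = [-17] + [20] = [3]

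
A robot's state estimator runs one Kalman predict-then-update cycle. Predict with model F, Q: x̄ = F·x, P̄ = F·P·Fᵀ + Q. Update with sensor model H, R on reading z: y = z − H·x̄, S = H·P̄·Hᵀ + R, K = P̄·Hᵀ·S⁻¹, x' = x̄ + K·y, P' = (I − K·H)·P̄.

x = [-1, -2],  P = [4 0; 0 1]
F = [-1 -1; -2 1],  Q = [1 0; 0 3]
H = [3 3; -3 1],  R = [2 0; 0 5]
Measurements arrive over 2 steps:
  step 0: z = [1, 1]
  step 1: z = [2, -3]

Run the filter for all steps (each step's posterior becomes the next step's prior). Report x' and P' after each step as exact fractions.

step 0: x̄ = F·x = [3, 0]
step 0: P̄ = F·P·Fᵀ + Q = [6 7; 7 20]
step 0: y = z − H·x̄ = [-8, 10]
step 0: S = H·P̄·Hᵀ + R = [362 -36; -36 37]
step 0: K = P̄·Hᵀ·S⁻¹ = [1047/12098 -1289/6049; 2961/12098 1277/6049]
step 0: x' = x̄ + K·y = [1069/6049, 926/6049]
step 0: P' = (I − K·H)·P̄ = [3397/12098 -2699/12098; -2699/12098 4673/12098]
step 1: x̄ = F·x = [-1995/6049, -1212/6049]
step 1: P̄ = F·P·Fᵀ + Q = [7385/6049 -289/6049; -289/6049 65351/12098]
step 1: y = z − H·x̄ = [21719/6049, -22920/6049]
step 1: S = H·P̄·Hᵀ + R = [734881/12098 66591/12098; 66591/12098 262239/12098]
step 1: K = P̄·Hᵀ·S⁻¹ = [389988/5187637 -423004/2223273; 1280949/5187637 429346/2223273]
step 1: x' = x̄ + K·y = [3429173/5187637, -236057/5187637]
step 1: P' = (I − K·H)·P̄ = [3896279/15562911 -3116303/15562911; -3116303/15562911 5678201/15562911]

step 0: x' = [1069/6049, 926/6049], P' = [3397/12098 -2699/12098; -2699/12098 4673/12098]
step 1: x' = [3429173/5187637, -236057/5187637], P' = [3896279/15562911 -3116303/15562911; -3116303/15562911 5678201/15562911]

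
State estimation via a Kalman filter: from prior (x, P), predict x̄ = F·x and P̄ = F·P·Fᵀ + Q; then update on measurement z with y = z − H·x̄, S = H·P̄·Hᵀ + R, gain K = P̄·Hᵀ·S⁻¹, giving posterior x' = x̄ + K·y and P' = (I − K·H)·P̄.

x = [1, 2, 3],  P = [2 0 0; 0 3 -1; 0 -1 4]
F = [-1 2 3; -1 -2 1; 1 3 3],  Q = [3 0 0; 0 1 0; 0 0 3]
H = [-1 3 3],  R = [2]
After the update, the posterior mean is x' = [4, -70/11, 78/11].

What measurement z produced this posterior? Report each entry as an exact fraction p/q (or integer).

x̄ = F·x = [12, -2, 16]
P̄ = F·P·Fᵀ + Q = [41 6 37; 6 23 -5; 37 -5 50]
S = H·P̄·Hᵀ + R = [352]
K = P̄·Hᵀ·S⁻¹ = [1/4; 3/22; 49/176]
x' − x̄ = [-8, -48/11, -98/11] = K·y
y = (KᵀK)⁻¹·Kᵀ·(x' − x̄) = [-32]
z = y + H·x̄ = [-32] + [30] = [-2]

z = [-2]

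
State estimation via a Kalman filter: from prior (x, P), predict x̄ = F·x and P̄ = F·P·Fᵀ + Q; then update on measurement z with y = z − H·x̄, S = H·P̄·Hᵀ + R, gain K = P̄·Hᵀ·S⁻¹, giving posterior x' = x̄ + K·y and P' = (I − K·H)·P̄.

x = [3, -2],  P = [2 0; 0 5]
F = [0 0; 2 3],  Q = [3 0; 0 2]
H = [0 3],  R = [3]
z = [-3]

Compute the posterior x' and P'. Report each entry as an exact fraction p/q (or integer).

x' = [0, -165/166]
P' = [3 0; 0 55/166]

x̄ = F·x = [0, 0]
P̄ = F·P·Fᵀ + Q = [3 0; 0 55]
y = z − H·x̄ = [-3]
S = H·P̄·Hᵀ + R = [498]
K = P̄·Hᵀ·S⁻¹ = [0; 55/166]
x' = x̄ + K·y = [0, -165/166]
P' = (I − K·H)·P̄ = [3 0; 0 55/166]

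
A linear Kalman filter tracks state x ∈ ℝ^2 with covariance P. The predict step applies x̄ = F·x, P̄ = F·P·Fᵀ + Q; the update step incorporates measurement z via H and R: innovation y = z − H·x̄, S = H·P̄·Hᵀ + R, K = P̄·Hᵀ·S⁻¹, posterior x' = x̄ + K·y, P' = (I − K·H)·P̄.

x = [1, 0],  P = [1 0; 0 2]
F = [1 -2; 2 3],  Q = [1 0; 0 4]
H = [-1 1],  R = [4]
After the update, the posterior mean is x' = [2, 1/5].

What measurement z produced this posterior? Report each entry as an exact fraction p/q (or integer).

z = [-2]

x̄ = F·x = [1, 2]
P̄ = F·P·Fᵀ + Q = [10 -10; -10 26]
S = H·P̄·Hᵀ + R = [60]
K = P̄·Hᵀ·S⁻¹ = [-1/3; 3/5]
x' − x̄ = [1, -9/5] = K·y
y = (KᵀK)⁻¹·Kᵀ·(x' − x̄) = [-3]
z = y + H·x̄ = [-3] + [1] = [-2]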